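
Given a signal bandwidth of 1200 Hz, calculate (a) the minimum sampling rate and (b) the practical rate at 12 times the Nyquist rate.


By Nyquist theorem, fs_min = 2 * fmax.
fs_min = 2 * 1200 = 2400 Hz
Practical rate = 12 * fs_min = 12 * 2400 = 28800 Hz

fs_min = 2400 Hz, fs_practical = 28800 Hz


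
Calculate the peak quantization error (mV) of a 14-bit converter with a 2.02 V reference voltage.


The maximum quantization error is +/- LSB/2.
LSB = Vref / 2^n = 2.02 / 16384 = 0.00012329 V
Max error = LSB / 2 = 0.00012329 / 2 = 6.165e-05 V
Max error = 0.0616 mV

0.0616 mV


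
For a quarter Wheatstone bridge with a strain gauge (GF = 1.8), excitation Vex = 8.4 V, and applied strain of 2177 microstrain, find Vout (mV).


Quarter bridge output: Vout = (GF * epsilon * Vex) / 4.
Vout = (1.8 * 2177e-6 * 8.4) / 4
Vout = 0.03291624 / 4 V
Vout = 0.00822906 V = 8.2291 mV

8.2291 mV


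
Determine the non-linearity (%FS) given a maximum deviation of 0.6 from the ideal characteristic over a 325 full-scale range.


Linearity error = (max deviation / full scale) * 100%.
Linearity = (0.6 / 325) * 100
Linearity = 0.185 %FS

0.185 %FS


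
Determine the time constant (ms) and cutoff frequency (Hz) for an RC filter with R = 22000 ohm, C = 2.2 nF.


Time constant: tau = R * C.
tau = 22000 * 2.20e-09 = 4.84e-05 s
tau = 0.0484 ms
Cutoff frequency: fc = 1 / (2*pi*R*C).
fc = 1 / (2*pi*4.84e-05) = 3288.33 Hz

tau = 0.0484 ms, fc = 3288.33 Hz


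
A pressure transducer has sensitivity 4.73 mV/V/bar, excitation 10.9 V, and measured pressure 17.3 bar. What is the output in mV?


Output = sensitivity * Vex * P.
Vout = 4.73 * 10.9 * 17.3
Vout = 51.557 * 17.3
Vout = 891.94 mV

891.94 mV


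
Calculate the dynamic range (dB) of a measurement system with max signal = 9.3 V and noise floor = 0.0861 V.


Dynamic range = 20 * log10(Vmax / Vnoise).
DR = 20 * log10(9.3 / 0.0861)
DR = 20 * log10(108.01)
DR = 40.67 dB

40.67 dB


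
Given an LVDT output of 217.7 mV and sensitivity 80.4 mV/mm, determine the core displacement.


Displacement = Vout / sensitivity.
d = 217.7 / 80.4
d = 2.708 mm

2.708 mm


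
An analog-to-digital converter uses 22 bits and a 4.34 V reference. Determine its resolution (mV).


The resolution (LSB) of an ADC is Vref / 2^n.
LSB = 4.34 / 2^22
LSB = 4.34 / 4194304
LSB = 1.03e-06 V = 0.00103474 mV

0.00103474 mV


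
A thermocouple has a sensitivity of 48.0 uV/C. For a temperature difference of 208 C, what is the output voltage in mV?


The thermocouple output V = sensitivity * dT.
V = 48.0 uV/C * 208 C
V = 9984.0 uV
V = 9.984 mV

9.984 mV


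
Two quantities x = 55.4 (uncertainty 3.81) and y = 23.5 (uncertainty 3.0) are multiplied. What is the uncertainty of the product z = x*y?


For a product z = x*y, the relative uncertainty is:
uz/z = sqrt((ux/x)^2 + (uy/y)^2)
Relative uncertainties: ux/x = 3.81/55.4 = 0.068773
uy/y = 3.0/23.5 = 0.12766
z = 55.4 * 23.5 = 1301.9
uz = 1301.9 * sqrt(0.068773^2 + 0.12766^2) = 188.783

188.783


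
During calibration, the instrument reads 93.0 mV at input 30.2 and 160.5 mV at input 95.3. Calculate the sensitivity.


Sensitivity = (y2 - y1) / (x2 - x1).
S = (160.5 - 93.0) / (95.3 - 30.2)
S = 67.5 / 65.1
S = 1.0369 mV/unit

1.0369 mV/unit


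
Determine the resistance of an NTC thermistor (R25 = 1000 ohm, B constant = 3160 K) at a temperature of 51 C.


NTC thermistor equation: Rt = R25 * exp(B * (1/T - 1/T25)).
T in Kelvin: 324.15 K, T25 = 298.15 K
1/T - 1/T25 = 1/324.15 - 1/298.15 = -0.00026902
B * (1/T - 1/T25) = 3160 * -0.00026902 = -0.8501
Rt = 1000 * exp(-0.8501) = 427.4 ohm

427.4 ohm


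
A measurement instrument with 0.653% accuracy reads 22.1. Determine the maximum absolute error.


Absolute error = (accuracy% / 100) * reading.
Error = (0.653 / 100) * 22.1
Error = 0.00653 * 22.1
Error = 0.1443

0.1443


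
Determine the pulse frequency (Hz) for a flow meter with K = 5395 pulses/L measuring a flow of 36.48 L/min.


Frequency = K * Q / 60 (converting L/min to L/s).
f = 5395 * 36.48 / 60
f = 196809.6 / 60
f = 3280.16 Hz

3280.16 Hz


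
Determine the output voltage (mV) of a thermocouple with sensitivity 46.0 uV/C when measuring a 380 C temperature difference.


The thermocouple output V = sensitivity * dT.
V = 46.0 uV/C * 380 C
V = 17480.0 uV
V = 17.48 mV

17.48 mV


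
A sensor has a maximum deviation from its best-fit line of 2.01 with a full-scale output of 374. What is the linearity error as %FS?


Linearity error = (max deviation / full scale) * 100%.
Linearity = (2.01 / 374) * 100
Linearity = 0.537 %FS

0.537 %FS


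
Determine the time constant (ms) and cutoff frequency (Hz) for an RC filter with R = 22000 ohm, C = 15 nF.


Time constant: tau = R * C.
tau = 22000 * 1.50e-08 = 0.00033 s
tau = 0.33 ms
Cutoff frequency: fc = 1 / (2*pi*R*C).
fc = 1 / (2*pi*0.00033) = 482.29 Hz

tau = 0.33 ms, fc = 482.29 Hz


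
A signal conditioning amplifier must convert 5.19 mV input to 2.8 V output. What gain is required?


Gain = Vout / Vin (converting to same units).
G = 2.8 V / 5.19 mV
G = 2800.0 mV / 5.19 mV
G = 539.5

539.5


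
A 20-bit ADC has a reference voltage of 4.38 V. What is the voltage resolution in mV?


The resolution (LSB) of an ADC is Vref / 2^n.
LSB = 4.38 / 2^20
LSB = 4.38 / 1048576
LSB = 4.18e-06 V = 0.00417709 mV

0.00417709 mV


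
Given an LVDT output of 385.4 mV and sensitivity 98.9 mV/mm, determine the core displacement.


Displacement = Vout / sensitivity.
d = 385.4 / 98.9
d = 3.897 mm

3.897 mm


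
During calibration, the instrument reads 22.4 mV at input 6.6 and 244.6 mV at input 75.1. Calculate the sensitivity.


Sensitivity = (y2 - y1) / (x2 - x1).
S = (244.6 - 22.4) / (75.1 - 6.6)
S = 222.2 / 68.5
S = 3.2438 mV/unit

3.2438 mV/unit


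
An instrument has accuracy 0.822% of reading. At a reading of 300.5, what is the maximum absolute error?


Absolute error = (accuracy% / 100) * reading.
Error = (0.822 / 100) * 300.5
Error = 0.00822 * 300.5
Error = 2.4701

2.4701


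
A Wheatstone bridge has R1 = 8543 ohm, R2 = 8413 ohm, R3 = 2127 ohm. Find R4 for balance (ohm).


At balance: R1*R4 = R2*R3, so R4 = R2*R3/R1.
R4 = 8413 * 2127 / 8543
R4 = 17894451 / 8543
R4 = 2094.63 ohm

2094.63 ohm


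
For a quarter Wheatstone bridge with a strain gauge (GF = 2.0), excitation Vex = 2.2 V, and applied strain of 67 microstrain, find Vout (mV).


Quarter bridge output: Vout = (GF * epsilon * Vex) / 4.
Vout = (2.0 * 67e-6 * 2.2) / 4
Vout = 0.0002948 / 4 V
Vout = 7.37e-05 V = 0.0737 mV

0.0737 mV


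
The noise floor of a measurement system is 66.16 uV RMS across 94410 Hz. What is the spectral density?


Noise spectral density = Vrms / sqrt(BW).
NSD = 66.16 / sqrt(94410)
NSD = 66.16 / 307.2621
NSD = 0.2153 uV/sqrt(Hz)

0.2153 uV/sqrt(Hz)


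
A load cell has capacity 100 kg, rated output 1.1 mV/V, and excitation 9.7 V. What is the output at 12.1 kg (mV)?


Vout = rated_output * Vex * (load / capacity).
Vout = 1.1 * 9.7 * (12.1 / 100)
Vout = 1.1 * 9.7 * 0.121
Vout = 1.291 mV

1.291 mV


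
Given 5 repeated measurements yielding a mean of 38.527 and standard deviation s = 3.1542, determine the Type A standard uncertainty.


The standard uncertainty for Type A evaluation is u = s / sqrt(n).
u = 3.1542 / sqrt(5)
u = 3.1542 / 2.2361
u = 1.4106

1.4106


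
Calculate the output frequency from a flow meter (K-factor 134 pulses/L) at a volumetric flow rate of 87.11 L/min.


Frequency = K * Q / 60 (converting L/min to L/s).
f = 134 * 87.11 / 60
f = 11672.74 / 60
f = 194.55 Hz

194.55 Hz


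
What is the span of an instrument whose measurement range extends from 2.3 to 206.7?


Span = upper range - lower range.
Span = 206.7 - (2.3)
Span = 204.4

204.4


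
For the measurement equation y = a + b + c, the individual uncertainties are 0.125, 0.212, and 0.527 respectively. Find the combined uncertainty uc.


For a sum of independent quantities, uc = sqrt(u1^2 + u2^2 + u3^2).
uc = sqrt(0.125^2 + 0.212^2 + 0.527^2)
uc = sqrt(0.015625 + 0.044944 + 0.277729)
uc = 0.5816

0.5816


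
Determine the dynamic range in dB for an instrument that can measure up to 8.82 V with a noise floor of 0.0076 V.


Dynamic range = 20 * log10(Vmax / Vnoise).
DR = 20 * log10(8.82 / 0.0076)
DR = 20 * log10(1160.53)
DR = 61.29 dB

61.29 dB


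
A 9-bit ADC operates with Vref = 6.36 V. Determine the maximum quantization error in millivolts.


The maximum quantization error is +/- LSB/2.
LSB = Vref / 2^n = 6.36 / 512 = 0.01242188 V
Max error = LSB / 2 = 0.01242188 / 2 = 0.00621094 V
Max error = 6.2109 mV

6.2109 mV


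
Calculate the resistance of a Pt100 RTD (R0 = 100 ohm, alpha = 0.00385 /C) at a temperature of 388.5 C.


The RTD equation: Rt = R0 * (1 + alpha * T).
Rt = 100 * (1 + 0.00385 * 388.5)
Rt = 100 * (1 + 1.495725)
Rt = 100 * 2.495725
Rt = 249.573 ohm

249.573 ohm


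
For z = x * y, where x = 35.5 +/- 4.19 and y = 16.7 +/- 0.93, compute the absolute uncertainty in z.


For a product z = x*y, the relative uncertainty is:
uz/z = sqrt((ux/x)^2 + (uy/y)^2)
Relative uncertainties: ux/x = 4.19/35.5 = 0.118028
uy/y = 0.93/16.7 = 0.055689
z = 35.5 * 16.7 = 592.9
uz = 592.9 * sqrt(0.118028^2 + 0.055689^2) = 77.371

77.371


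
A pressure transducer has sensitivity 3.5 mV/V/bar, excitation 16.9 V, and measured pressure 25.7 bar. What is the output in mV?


Output = sensitivity * Vex * P.
Vout = 3.5 * 16.9 * 25.7
Vout = 59.15 * 25.7
Vout = 1520.15 mV

1520.15 mV


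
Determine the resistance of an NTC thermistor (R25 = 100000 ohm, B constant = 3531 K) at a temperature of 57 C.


NTC thermistor equation: Rt = R25 * exp(B * (1/T - 1/T25)).
T in Kelvin: 330.15 K, T25 = 298.15 K
1/T - 1/T25 = 1/330.15 - 1/298.15 = -0.00032509
B * (1/T - 1/T25) = 3531 * -0.00032509 = -1.1479
Rt = 100000 * exp(-1.1479) = 31730.4 ohm

31730.4 ohm


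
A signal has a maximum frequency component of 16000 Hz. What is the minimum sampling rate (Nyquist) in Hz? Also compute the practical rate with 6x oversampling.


By Nyquist theorem, fs_min = 2 * fmax.
fs_min = 2 * 16000 = 32000 Hz
Practical rate = 6 * fs_min = 6 * 32000 = 192000 Hz

fs_min = 32000 Hz, fs_practical = 192000 Hz


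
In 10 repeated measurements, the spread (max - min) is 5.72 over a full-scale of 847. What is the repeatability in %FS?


Repeatability = (spread / full scale) * 100%.
R = (5.72 / 847) * 100
R = 0.675 %FS

0.675 %FS


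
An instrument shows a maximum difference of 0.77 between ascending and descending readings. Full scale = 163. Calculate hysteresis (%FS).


Hysteresis = (max difference / full scale) * 100%.
H = (0.77 / 163) * 100
H = 0.472 %FS

0.472 %FS


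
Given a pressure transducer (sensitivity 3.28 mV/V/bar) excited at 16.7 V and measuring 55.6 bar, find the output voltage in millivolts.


Output = sensitivity * Vex * P.
Vout = 3.28 * 16.7 * 55.6
Vout = 54.776 * 55.6
Vout = 3045.55 mV

3045.55 mV


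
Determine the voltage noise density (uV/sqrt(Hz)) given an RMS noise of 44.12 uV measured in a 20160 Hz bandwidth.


Noise spectral density = Vrms / sqrt(BW).
NSD = 44.12 / sqrt(20160)
NSD = 44.12 / 141.9859
NSD = 0.3107 uV/sqrt(Hz)

0.3107 uV/sqrt(Hz)


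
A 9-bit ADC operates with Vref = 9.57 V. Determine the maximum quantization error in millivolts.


The maximum quantization error is +/- LSB/2.
LSB = Vref / 2^n = 9.57 / 512 = 0.01869141 V
Max error = LSB / 2 = 0.01869141 / 2 = 0.0093457 V
Max error = 9.3457 mV

9.3457 mV


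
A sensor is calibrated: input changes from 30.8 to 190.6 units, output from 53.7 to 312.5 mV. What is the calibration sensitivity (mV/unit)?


Sensitivity = (y2 - y1) / (x2 - x1).
S = (312.5 - 53.7) / (190.6 - 30.8)
S = 258.8 / 159.8
S = 1.6195 mV/unit

1.6195 mV/unit


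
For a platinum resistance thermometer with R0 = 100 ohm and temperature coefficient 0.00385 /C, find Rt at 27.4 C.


The RTD equation: Rt = R0 * (1 + alpha * T).
Rt = 100 * (1 + 0.00385 * 27.4)
Rt = 100 * (1 + 0.10549)
Rt = 100 * 1.10549
Rt = 110.549 ohm

110.549 ohm


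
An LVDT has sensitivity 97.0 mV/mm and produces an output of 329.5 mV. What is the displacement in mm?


Displacement = Vout / sensitivity.
d = 329.5 / 97.0
d = 3.397 mm

3.397 mm


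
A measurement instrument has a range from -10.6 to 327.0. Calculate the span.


Span = upper range - lower range.
Span = 327.0 - (-10.6)
Span = 337.6

337.6


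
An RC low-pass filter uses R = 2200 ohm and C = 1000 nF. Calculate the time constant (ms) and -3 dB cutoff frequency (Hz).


Time constant: tau = R * C.
tau = 2200 * 1.00e-06 = 0.0022 s
tau = 2.2 ms
Cutoff frequency: fc = 1 / (2*pi*R*C).
fc = 1 / (2*pi*0.0022) = 72.34 Hz

tau = 2.2 ms, fc = 72.34 Hz


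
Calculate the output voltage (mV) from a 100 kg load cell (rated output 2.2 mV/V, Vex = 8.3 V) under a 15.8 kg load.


Vout = rated_output * Vex * (load / capacity).
Vout = 2.2 * 8.3 * (15.8 / 100)
Vout = 2.2 * 8.3 * 0.158
Vout = 2.885 mV

2.885 mV


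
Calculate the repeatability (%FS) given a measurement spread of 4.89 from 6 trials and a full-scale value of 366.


Repeatability = (spread / full scale) * 100%.
R = (4.89 / 366) * 100
R = 1.336 %FS

1.336 %FS


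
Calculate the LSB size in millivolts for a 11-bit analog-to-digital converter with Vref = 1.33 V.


The resolution (LSB) of an ADC is Vref / 2^n.
LSB = 1.33 / 2^11
LSB = 1.33 / 2048
LSB = 0.00064941 V = 0.64941406 mV

0.64941406 mV


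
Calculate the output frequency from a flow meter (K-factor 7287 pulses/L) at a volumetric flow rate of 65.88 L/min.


Frequency = K * Q / 60 (converting L/min to L/s).
f = 7287 * 65.88 / 60
f = 480067.56 / 60
f = 8001.13 Hz

8001.13 Hz


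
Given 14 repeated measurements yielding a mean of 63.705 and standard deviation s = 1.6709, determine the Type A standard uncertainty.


The standard uncertainty for Type A evaluation is u = s / sqrt(n).
u = 1.6709 / sqrt(14)
u = 1.6709 / 3.7417
u = 0.4466

0.4466


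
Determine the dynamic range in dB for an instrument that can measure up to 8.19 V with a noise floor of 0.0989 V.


Dynamic range = 20 * log10(Vmax / Vnoise).
DR = 20 * log10(8.19 / 0.0989)
DR = 20 * log10(82.81)
DR = 38.36 dB

38.36 dB


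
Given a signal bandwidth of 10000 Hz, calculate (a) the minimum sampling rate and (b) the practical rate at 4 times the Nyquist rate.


By Nyquist theorem, fs_min = 2 * fmax.
fs_min = 2 * 10000 = 20000 Hz
Practical rate = 4 * fs_min = 4 * 20000 = 80000 Hz

fs_min = 20000 Hz, fs_practical = 80000 Hz


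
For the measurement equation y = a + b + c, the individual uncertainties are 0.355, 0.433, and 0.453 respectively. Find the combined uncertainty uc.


For a sum of independent quantities, uc = sqrt(u1^2 + u2^2 + u3^2).
uc = sqrt(0.355^2 + 0.433^2 + 0.453^2)
uc = sqrt(0.126025 + 0.187489 + 0.205209)
uc = 0.7202

0.7202


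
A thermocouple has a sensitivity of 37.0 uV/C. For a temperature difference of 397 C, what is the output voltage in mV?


The thermocouple output V = sensitivity * dT.
V = 37.0 uV/C * 397 C
V = 14689.0 uV
V = 14.689 mV

14.689 mV


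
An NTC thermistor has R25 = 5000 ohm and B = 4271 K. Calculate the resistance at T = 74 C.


NTC thermistor equation: Rt = R25 * exp(B * (1/T - 1/T25)).
T in Kelvin: 347.15 K, T25 = 298.15 K
1/T - 1/T25 = 1/347.15 - 1/298.15 = -0.00047342
B * (1/T - 1/T25) = 4271 * -0.00047342 = -2.022
Rt = 5000 * exp(-2.022) = 662.0 ohm

662.0 ohm


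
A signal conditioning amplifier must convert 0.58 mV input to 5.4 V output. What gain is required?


Gain = Vout / Vin (converting to same units).
G = 5.4 V / 0.58 mV
G = 5400.0 mV / 0.58 mV
G = 9310.34

9310.34


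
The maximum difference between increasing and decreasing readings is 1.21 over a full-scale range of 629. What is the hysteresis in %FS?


Hysteresis = (max difference / full scale) * 100%.
H = (1.21 / 629) * 100
H = 0.192 %FS

0.192 %FS


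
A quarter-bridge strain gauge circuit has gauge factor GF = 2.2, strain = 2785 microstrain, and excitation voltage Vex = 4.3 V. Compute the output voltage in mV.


Quarter bridge output: Vout = (GF * epsilon * Vex) / 4.
Vout = (2.2 * 2785e-6 * 4.3) / 4
Vout = 0.0263461 / 4 V
Vout = 0.00658653 V = 6.5865 mV

6.5865 mV


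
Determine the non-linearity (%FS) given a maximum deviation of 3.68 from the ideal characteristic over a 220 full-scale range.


Linearity error = (max deviation / full scale) * 100%.
Linearity = (3.68 / 220) * 100
Linearity = 1.673 %FS

1.673 %FS


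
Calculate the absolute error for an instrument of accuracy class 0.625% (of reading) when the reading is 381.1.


Absolute error = (accuracy% / 100) * reading.
Error = (0.625 / 100) * 381.1
Error = 0.00625 * 381.1
Error = 2.3819

2.3819


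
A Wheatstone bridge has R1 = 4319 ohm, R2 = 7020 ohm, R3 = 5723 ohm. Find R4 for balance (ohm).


At balance: R1*R4 = R2*R3, so R4 = R2*R3/R1.
R4 = 7020 * 5723 / 4319
R4 = 40175460 / 4319
R4 = 9302.03 ohm

9302.03 ohm


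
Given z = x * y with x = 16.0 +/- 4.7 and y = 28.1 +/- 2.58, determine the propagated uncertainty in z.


For a product z = x*y, the relative uncertainty is:
uz/z = sqrt((ux/x)^2 + (uy/y)^2)
Relative uncertainties: ux/x = 4.7/16.0 = 0.29375
uy/y = 2.58/28.1 = 0.091815
z = 16.0 * 28.1 = 449.6
uz = 449.6 * sqrt(0.29375^2 + 0.091815^2) = 138.371

138.371


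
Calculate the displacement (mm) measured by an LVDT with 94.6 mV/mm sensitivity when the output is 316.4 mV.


Displacement = Vout / sensitivity.
d = 316.4 / 94.6
d = 3.345 mm

3.345 mm


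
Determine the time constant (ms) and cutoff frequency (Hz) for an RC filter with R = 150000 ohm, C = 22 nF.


Time constant: tau = R * C.
tau = 150000 * 2.20e-08 = 0.0033 s
tau = 3.3 ms
Cutoff frequency: fc = 1 / (2*pi*R*C).
fc = 1 / (2*pi*0.0033) = 48.23 Hz

tau = 3.3 ms, fc = 48.23 Hz


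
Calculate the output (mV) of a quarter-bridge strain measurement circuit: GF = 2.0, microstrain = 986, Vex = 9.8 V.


Quarter bridge output: Vout = (GF * epsilon * Vex) / 4.
Vout = (2.0 * 986e-6 * 9.8) / 4
Vout = 0.0193256 / 4 V
Vout = 0.0048314 V = 4.8314 mV

4.8314 mV


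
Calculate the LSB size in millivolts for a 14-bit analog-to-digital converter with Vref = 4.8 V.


The resolution (LSB) of an ADC is Vref / 2^n.
LSB = 4.8 / 2^14
LSB = 4.8 / 16384
LSB = 0.00029297 V = 0.29296875 mV

0.29296875 mV


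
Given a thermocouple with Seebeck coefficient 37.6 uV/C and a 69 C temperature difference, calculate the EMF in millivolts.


The thermocouple output V = sensitivity * dT.
V = 37.6 uV/C * 69 C
V = 2594.4 uV
V = 2.594 mV

2.594 mV


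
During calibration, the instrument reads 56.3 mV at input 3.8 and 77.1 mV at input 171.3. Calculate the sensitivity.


Sensitivity = (y2 - y1) / (x2 - x1).
S = (77.1 - 56.3) / (171.3 - 3.8)
S = 20.8 / 167.5
S = 0.1242 mV/unit

0.1242 mV/unit


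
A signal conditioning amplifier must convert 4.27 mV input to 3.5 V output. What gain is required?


Gain = Vout / Vin (converting to same units).
G = 3.5 V / 4.27 mV
G = 3500.0 mV / 4.27 mV
G = 819.67

819.67


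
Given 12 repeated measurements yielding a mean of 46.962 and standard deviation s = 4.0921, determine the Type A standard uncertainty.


The standard uncertainty for Type A evaluation is u = s / sqrt(n).
u = 4.0921 / sqrt(12)
u = 4.0921 / 3.4641
u = 1.1813

1.1813


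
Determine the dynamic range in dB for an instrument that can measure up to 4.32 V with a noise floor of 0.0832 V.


Dynamic range = 20 * log10(Vmax / Vnoise).
DR = 20 * log10(4.32 / 0.0832)
DR = 20 * log10(51.92)
DR = 34.31 dB

34.31 dB


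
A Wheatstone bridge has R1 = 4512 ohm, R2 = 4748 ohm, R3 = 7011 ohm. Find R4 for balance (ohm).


At balance: R1*R4 = R2*R3, so R4 = R2*R3/R1.
R4 = 4748 * 7011 / 4512
R4 = 33288228 / 4512
R4 = 7377.71 ohm

7377.71 ohm


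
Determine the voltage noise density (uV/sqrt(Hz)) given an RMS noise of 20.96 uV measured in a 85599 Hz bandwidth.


Noise spectral density = Vrms / sqrt(BW).
NSD = 20.96 / sqrt(85599)
NSD = 20.96 / 292.5731
NSD = 0.0716 uV/sqrt(Hz)

0.0716 uV/sqrt(Hz)


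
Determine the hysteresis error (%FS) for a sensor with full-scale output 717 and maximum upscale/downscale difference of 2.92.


Hysteresis = (max difference / full scale) * 100%.
H = (2.92 / 717) * 100
H = 0.407 %FS

0.407 %FS


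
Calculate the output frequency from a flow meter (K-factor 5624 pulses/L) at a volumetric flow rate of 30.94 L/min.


Frequency = K * Q / 60 (converting L/min to L/s).
f = 5624 * 30.94 / 60
f = 174006.56 / 60
f = 2900.11 Hz

2900.11 Hz


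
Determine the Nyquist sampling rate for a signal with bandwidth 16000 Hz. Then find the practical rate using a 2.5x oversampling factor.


By Nyquist theorem, fs_min = 2 * fmax.
fs_min = 2 * 16000 = 32000 Hz
Practical rate = 2.5 * fs_min = 2.5 * 32000 = 80000 Hz

fs_min = 32000 Hz, fs_practical = 80000 Hz


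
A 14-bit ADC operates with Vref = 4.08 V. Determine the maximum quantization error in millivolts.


The maximum quantization error is +/- LSB/2.
LSB = Vref / 2^n = 4.08 / 16384 = 0.00024902 V
Max error = LSB / 2 = 0.00024902 / 2 = 0.00012451 V
Max error = 0.1245 mV

0.1245 mV


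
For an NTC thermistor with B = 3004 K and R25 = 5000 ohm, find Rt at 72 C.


NTC thermistor equation: Rt = R25 * exp(B * (1/T - 1/T25)).
T in Kelvin: 345.15 K, T25 = 298.15 K
1/T - 1/T25 = 1/345.15 - 1/298.15 = -0.00045673
B * (1/T - 1/T25) = 3004 * -0.00045673 = -1.372
Rt = 5000 * exp(-1.372) = 1268.0 ohm

1268.0 ohm


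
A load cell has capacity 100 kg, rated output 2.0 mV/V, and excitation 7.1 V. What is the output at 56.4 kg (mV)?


Vout = rated_output * Vex * (load / capacity).
Vout = 2.0 * 7.1 * (56.4 / 100)
Vout = 2.0 * 7.1 * 0.564
Vout = 8.009 mV

8.009 mV


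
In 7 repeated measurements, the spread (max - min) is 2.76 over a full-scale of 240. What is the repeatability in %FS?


Repeatability = (spread / full scale) * 100%.
R = (2.76 / 240) * 100
R = 1.15 %FS

1.15 %FS


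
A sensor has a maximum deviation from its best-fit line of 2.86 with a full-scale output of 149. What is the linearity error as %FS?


Linearity error = (max deviation / full scale) * 100%.
Linearity = (2.86 / 149) * 100
Linearity = 1.919 %FS

1.919 %FS


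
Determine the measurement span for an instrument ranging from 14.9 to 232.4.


Span = upper range - lower range.
Span = 232.4 - (14.9)
Span = 217.5

217.5


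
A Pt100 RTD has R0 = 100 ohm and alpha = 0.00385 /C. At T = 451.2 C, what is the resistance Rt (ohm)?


The RTD equation: Rt = R0 * (1 + alpha * T).
Rt = 100 * (1 + 0.00385 * 451.2)
Rt = 100 * (1 + 1.73712)
Rt = 100 * 2.73712
Rt = 273.712 ohm

273.712 ohm


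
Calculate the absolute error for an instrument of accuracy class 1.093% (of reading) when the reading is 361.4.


Absolute error = (accuracy% / 100) * reading.
Error = (1.093 / 100) * 361.4
Error = 0.01093 * 361.4
Error = 3.9501

3.9501


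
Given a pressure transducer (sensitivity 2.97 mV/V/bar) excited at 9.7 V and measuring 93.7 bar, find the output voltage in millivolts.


Output = sensitivity * Vex * P.
Vout = 2.97 * 9.7 * 93.7
Vout = 28.809 * 93.7
Vout = 2699.4 mV

2699.4 mV


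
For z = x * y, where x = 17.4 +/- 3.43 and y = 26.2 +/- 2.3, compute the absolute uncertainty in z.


For a product z = x*y, the relative uncertainty is:
uz/z = sqrt((ux/x)^2 + (uy/y)^2)
Relative uncertainties: ux/x = 3.43/17.4 = 0.197126
uy/y = 2.3/26.2 = 0.087786
z = 17.4 * 26.2 = 455.9
uz = 455.9 * sqrt(0.197126^2 + 0.087786^2) = 98.374

98.374


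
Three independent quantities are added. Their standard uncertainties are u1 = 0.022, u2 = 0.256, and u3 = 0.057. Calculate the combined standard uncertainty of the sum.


For a sum of independent quantities, uc = sqrt(u1^2 + u2^2 + u3^2).
uc = sqrt(0.022^2 + 0.256^2 + 0.057^2)
uc = sqrt(0.000484 + 0.065536 + 0.003249)
uc = 0.2632

0.2632


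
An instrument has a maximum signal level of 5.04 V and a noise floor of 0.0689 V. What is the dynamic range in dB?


Dynamic range = 20 * log10(Vmax / Vnoise).
DR = 20 * log10(5.04 / 0.0689)
DR = 20 * log10(73.15)
DR = 37.28 dB

37.28 dB


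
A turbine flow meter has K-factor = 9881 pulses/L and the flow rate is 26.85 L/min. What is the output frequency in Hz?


Frequency = K * Q / 60 (converting L/min to L/s).
f = 9881 * 26.85 / 60
f = 265304.85 / 60
f = 4421.75 Hz

4421.75 Hz


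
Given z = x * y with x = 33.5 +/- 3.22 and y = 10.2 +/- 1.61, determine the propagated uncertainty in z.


For a product z = x*y, the relative uncertainty is:
uz/z = sqrt((ux/x)^2 + (uy/y)^2)
Relative uncertainties: ux/x = 3.22/33.5 = 0.096119
uy/y = 1.61/10.2 = 0.157843
z = 33.5 * 10.2 = 341.7
uz = 341.7 * sqrt(0.096119^2 + 0.157843^2) = 63.148

63.148


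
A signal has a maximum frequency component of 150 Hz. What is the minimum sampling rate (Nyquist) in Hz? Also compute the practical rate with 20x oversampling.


By Nyquist theorem, fs_min = 2 * fmax.
fs_min = 2 * 150 = 300 Hz
Practical rate = 20 * fs_min = 20 * 300 = 6000 Hz

fs_min = 300 Hz, fs_practical = 6000 Hz


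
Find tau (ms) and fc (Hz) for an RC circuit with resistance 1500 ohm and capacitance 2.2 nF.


Time constant: tau = R * C.
tau = 1500 * 2.20e-09 = 3.3e-06 s
tau = 0.0033 ms
Cutoff frequency: fc = 1 / (2*pi*R*C).
fc = 1 / (2*pi*3.3e-06) = 48228.77 Hz

tau = 0.0033 ms, fc = 48228.77 Hz


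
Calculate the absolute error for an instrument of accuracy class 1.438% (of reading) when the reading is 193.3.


Absolute error = (accuracy% / 100) * reading.
Error = (1.438 / 100) * 193.3
Error = 0.01438 * 193.3
Error = 2.7797

2.7797


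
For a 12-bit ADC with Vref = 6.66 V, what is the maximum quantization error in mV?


The maximum quantization error is +/- LSB/2.
LSB = Vref / 2^n = 6.66 / 4096 = 0.00162598 V
Max error = LSB / 2 = 0.00162598 / 2 = 0.00081299 V
Max error = 0.813 mV

0.813 mV


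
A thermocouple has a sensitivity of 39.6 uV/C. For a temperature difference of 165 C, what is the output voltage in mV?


The thermocouple output V = sensitivity * dT.
V = 39.6 uV/C * 165 C
V = 6534.0 uV
V = 6.534 mV

6.534 mV


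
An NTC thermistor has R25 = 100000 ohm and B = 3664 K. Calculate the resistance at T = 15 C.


NTC thermistor equation: Rt = R25 * exp(B * (1/T - 1/T25)).
T in Kelvin: 288.15 K, T25 = 298.15 K
1/T - 1/T25 = 1/288.15 - 1/298.15 = 0.0001164
B * (1/T - 1/T25) = 3664 * 0.0001164 = 0.4265
Rt = 100000 * exp(0.4265) = 153186.1 ohm

153186.1 ohm


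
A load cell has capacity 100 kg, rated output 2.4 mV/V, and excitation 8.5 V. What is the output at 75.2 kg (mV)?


Vout = rated_output * Vex * (load / capacity).
Vout = 2.4 * 8.5 * (75.2 / 100)
Vout = 2.4 * 8.5 * 0.752
Vout = 15.341 mV

15.341 mV


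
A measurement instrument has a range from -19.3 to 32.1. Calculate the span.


Span = upper range - lower range.
Span = 32.1 - (-19.3)
Span = 51.4

51.4


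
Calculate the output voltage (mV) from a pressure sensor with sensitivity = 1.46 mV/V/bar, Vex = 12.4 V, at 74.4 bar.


Output = sensitivity * Vex * P.
Vout = 1.46 * 12.4 * 74.4
Vout = 18.104 * 74.4
Vout = 1346.94 mV

1346.94 mV


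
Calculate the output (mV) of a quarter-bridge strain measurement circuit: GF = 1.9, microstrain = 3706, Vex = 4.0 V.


Quarter bridge output: Vout = (GF * epsilon * Vex) / 4.
Vout = (1.9 * 3706e-6 * 4.0) / 4
Vout = 0.0281656 / 4 V
Vout = 0.0070414 V = 7.0414 mV

7.0414 mV


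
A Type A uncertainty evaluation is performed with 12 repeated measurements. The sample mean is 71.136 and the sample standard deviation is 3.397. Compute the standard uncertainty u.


The standard uncertainty for Type A evaluation is u = s / sqrt(n).
u = 3.397 / sqrt(12)
u = 3.397 / 3.4641
u = 0.9806

0.9806


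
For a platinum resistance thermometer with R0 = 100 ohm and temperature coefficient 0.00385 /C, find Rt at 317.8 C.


The RTD equation: Rt = R0 * (1 + alpha * T).
Rt = 100 * (1 + 0.00385 * 317.8)
Rt = 100 * (1 + 1.22353)
Rt = 100 * 2.22353
Rt = 222.353 ohm

222.353 ohm


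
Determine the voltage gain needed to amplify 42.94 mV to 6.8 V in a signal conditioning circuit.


Gain = Vout / Vin (converting to same units).
G = 6.8 V / 42.94 mV
G = 6800.0 mV / 42.94 mV
G = 158.36

158.36


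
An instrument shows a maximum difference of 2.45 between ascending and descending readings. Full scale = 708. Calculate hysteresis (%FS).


Hysteresis = (max difference / full scale) * 100%.
H = (2.45 / 708) * 100
H = 0.346 %FS

0.346 %FS


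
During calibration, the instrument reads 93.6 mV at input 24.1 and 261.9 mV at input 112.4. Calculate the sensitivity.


Sensitivity = (y2 - y1) / (x2 - x1).
S = (261.9 - 93.6) / (112.4 - 24.1)
S = 168.3 / 88.3
S = 1.906 mV/unit

1.906 mV/unit


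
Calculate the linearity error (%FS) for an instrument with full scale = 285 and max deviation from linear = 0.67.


Linearity error = (max deviation / full scale) * 100%.
Linearity = (0.67 / 285) * 100
Linearity = 0.235 %FS

0.235 %FS


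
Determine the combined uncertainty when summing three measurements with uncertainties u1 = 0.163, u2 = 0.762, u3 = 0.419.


For a sum of independent quantities, uc = sqrt(u1^2 + u2^2 + u3^2).
uc = sqrt(0.163^2 + 0.762^2 + 0.419^2)
uc = sqrt(0.026569 + 0.580644 + 0.175561)
uc = 0.8847

0.8847


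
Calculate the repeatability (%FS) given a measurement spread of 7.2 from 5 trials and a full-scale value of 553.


Repeatability = (spread / full scale) * 100%.
R = (7.2 / 553) * 100
R = 1.302 %FS

1.302 %FS


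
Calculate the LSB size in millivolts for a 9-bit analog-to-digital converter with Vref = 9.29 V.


The resolution (LSB) of an ADC is Vref / 2^n.
LSB = 9.29 / 2^9
LSB = 9.29 / 512
LSB = 0.01814453 V = 18.14453125 mV

18.14453125 mV


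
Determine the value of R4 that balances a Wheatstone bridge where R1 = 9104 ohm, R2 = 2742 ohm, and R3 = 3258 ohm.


At balance: R1*R4 = R2*R3, so R4 = R2*R3/R1.
R4 = 2742 * 3258 / 9104
R4 = 8933436 / 9104
R4 = 981.26 ohm

981.26 ohm


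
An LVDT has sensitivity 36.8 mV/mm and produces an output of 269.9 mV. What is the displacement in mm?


Displacement = Vout / sensitivity.
d = 269.9 / 36.8
d = 7.334 mm

7.334 mm


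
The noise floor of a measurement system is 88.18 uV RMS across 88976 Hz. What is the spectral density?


Noise spectral density = Vrms / sqrt(BW).
NSD = 88.18 / sqrt(88976)
NSD = 88.18 / 298.2885
NSD = 0.2956 uV/sqrt(Hz)

0.2956 uV/sqrt(Hz)


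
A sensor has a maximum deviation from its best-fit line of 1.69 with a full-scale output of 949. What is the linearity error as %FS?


Linearity error = (max deviation / full scale) * 100%.
Linearity = (1.69 / 949) * 100
Linearity = 0.178 %FS

0.178 %FS


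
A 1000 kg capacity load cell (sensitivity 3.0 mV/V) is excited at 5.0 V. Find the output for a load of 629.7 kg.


Vout = rated_output * Vex * (load / capacity).
Vout = 3.0 * 5.0 * (629.7 / 1000)
Vout = 3.0 * 5.0 * 0.6297
Vout = 9.445 mV

9.445 mV


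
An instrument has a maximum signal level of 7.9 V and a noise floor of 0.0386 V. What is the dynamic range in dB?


Dynamic range = 20 * log10(Vmax / Vnoise).
DR = 20 * log10(7.9 / 0.0386)
DR = 20 * log10(204.66)
DR = 46.22 dB

46.22 dB


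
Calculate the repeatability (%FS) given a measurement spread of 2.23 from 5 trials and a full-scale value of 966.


Repeatability = (spread / full scale) * 100%.
R = (2.23 / 966) * 100
R = 0.231 %FS

0.231 %FS


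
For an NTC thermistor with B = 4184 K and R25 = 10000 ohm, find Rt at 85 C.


NTC thermistor equation: Rt = R25 * exp(B * (1/T - 1/T25)).
T in Kelvin: 358.15 K, T25 = 298.15 K
1/T - 1/T25 = 1/358.15 - 1/298.15 = -0.00056189
B * (1/T - 1/T25) = 4184 * -0.00056189 = -2.3509
Rt = 10000 * exp(-2.3509) = 952.8 ohm

952.8 ohm


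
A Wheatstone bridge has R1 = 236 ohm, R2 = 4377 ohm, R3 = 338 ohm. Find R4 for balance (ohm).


At balance: R1*R4 = R2*R3, so R4 = R2*R3/R1.
R4 = 4377 * 338 / 236
R4 = 1479426 / 236
R4 = 6268.75 ohm

6268.75 ohm


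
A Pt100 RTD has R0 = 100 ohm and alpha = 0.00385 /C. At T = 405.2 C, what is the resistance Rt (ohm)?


The RTD equation: Rt = R0 * (1 + alpha * T).
Rt = 100 * (1 + 0.00385 * 405.2)
Rt = 100 * (1 + 1.56002)
Rt = 100 * 2.56002
Rt = 256.002 ohm

256.002 ohm


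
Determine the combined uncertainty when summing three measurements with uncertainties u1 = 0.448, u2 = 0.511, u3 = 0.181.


For a sum of independent quantities, uc = sqrt(u1^2 + u2^2 + u3^2).
uc = sqrt(0.448^2 + 0.511^2 + 0.181^2)
uc = sqrt(0.200704 + 0.261121 + 0.032761)
uc = 0.7033

0.7033


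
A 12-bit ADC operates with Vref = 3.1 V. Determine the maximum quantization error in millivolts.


The maximum quantization error is +/- LSB/2.
LSB = Vref / 2^n = 3.1 / 4096 = 0.00075684 V
Max error = LSB / 2 = 0.00075684 / 2 = 0.00037842 V
Max error = 0.3784 mV

0.3784 mV


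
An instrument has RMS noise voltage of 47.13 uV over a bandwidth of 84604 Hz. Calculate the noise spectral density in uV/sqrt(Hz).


Noise spectral density = Vrms / sqrt(BW).
NSD = 47.13 / sqrt(84604)
NSD = 47.13 / 290.8677
NSD = 0.162 uV/sqrt(Hz)

0.162 uV/sqrt(Hz)


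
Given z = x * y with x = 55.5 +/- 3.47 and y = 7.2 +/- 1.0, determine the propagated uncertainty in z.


For a product z = x*y, the relative uncertainty is:
uz/z = sqrt((ux/x)^2 + (uy/y)^2)
Relative uncertainties: ux/x = 3.47/55.5 = 0.062523
uy/y = 1.0/7.2 = 0.138889
z = 55.5 * 7.2 = 399.6
uz = 399.6 * sqrt(0.062523^2 + 0.138889^2) = 60.864

60.864


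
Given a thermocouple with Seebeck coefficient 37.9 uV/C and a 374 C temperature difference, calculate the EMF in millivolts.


The thermocouple output V = sensitivity * dT.
V = 37.9 uV/C * 374 C
V = 14174.6 uV
V = 14.175 mV

14.175 mV


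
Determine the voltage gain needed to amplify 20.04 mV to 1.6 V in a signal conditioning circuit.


Gain = Vout / Vin (converting to same units).
G = 1.6 V / 20.04 mV
G = 1600.0 mV / 20.04 mV
G = 79.84

79.84


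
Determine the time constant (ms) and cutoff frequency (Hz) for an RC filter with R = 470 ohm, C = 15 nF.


Time constant: tau = R * C.
tau = 470 * 1.50e-08 = 7.05e-06 s
tau = 0.0071 ms
Cutoff frequency: fc = 1 / (2*pi*R*C).
fc = 1 / (2*pi*7.05e-06) = 22575.17 Hz

tau = 0.0071 ms, fc = 22575.17 Hz


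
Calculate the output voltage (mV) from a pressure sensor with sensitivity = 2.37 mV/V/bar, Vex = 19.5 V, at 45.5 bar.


Output = sensitivity * Vex * P.
Vout = 2.37 * 19.5 * 45.5
Vout = 46.215 * 45.5
Vout = 2102.78 mV

2102.78 mV


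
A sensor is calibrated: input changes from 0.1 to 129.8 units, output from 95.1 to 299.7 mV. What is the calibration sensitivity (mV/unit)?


Sensitivity = (y2 - y1) / (x2 - x1).
S = (299.7 - 95.1) / (129.8 - 0.1)
S = 204.6 / 129.7
S = 1.5775 mV/unit

1.5775 mV/unit


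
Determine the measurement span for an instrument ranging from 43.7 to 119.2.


Span = upper range - lower range.
Span = 119.2 - (43.7)
Span = 75.5

75.5


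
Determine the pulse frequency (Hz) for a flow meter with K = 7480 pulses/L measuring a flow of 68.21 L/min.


Frequency = K * Q / 60 (converting L/min to L/s).
f = 7480 * 68.21 / 60
f = 510210.8 / 60
f = 8503.51 Hz

8503.51 Hz


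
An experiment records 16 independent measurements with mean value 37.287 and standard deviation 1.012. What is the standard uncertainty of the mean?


The standard uncertainty for Type A evaluation is u = s / sqrt(n).
u = 1.012 / sqrt(16)
u = 1.012 / 4.0
u = 0.253

0.253


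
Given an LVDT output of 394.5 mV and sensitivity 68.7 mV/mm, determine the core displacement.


Displacement = Vout / sensitivity.
d = 394.5 / 68.7
d = 5.742 mm

5.742 mm


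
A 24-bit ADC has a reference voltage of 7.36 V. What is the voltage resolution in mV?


The resolution (LSB) of an ADC is Vref / 2^n.
LSB = 7.36 / 2^24
LSB = 7.36 / 16777216
LSB = 4.4e-07 V = 0.00043869 mV

0.00043869 mV


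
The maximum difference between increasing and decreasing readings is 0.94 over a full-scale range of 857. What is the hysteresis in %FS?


Hysteresis = (max difference / full scale) * 100%.
H = (0.94 / 857) * 100
H = 0.11 %FS

0.11 %FS


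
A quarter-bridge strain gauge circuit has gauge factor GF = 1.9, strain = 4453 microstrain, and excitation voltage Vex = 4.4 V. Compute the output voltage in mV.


Quarter bridge output: Vout = (GF * epsilon * Vex) / 4.
Vout = (1.9 * 4453e-6 * 4.4) / 4
Vout = 0.03722708 / 4 V
Vout = 0.00930677 V = 9.3068 mV

9.3068 mV


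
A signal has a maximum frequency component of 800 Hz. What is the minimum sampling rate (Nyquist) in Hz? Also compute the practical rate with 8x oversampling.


By Nyquist theorem, fs_min = 2 * fmax.
fs_min = 2 * 800 = 1600 Hz
Practical rate = 8 * fs_min = 8 * 1600 = 12800 Hz

fs_min = 1600 Hz, fs_practical = 12800 Hz


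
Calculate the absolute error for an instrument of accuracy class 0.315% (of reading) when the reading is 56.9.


Absolute error = (accuracy% / 100) * reading.
Error = (0.315 / 100) * 56.9
Error = 0.00315 * 56.9
Error = 0.1792

0.1792


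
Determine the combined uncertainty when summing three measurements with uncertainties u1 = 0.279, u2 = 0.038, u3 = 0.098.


For a sum of independent quantities, uc = sqrt(u1^2 + u2^2 + u3^2).
uc = sqrt(0.279^2 + 0.038^2 + 0.098^2)
uc = sqrt(0.077841 + 0.001444 + 0.009604)
uc = 0.2981

0.2981


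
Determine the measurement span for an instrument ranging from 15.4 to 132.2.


Span = upper range - lower range.
Span = 132.2 - (15.4)
Span = 116.8

116.8


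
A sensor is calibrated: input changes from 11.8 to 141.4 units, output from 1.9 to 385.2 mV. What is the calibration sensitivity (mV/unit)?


Sensitivity = (y2 - y1) / (x2 - x1).
S = (385.2 - 1.9) / (141.4 - 11.8)
S = 383.3 / 129.6
S = 2.9576 mV/unit

2.9576 mV/unit


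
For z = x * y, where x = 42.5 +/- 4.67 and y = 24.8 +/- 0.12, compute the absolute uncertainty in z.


For a product z = x*y, the relative uncertainty is:
uz/z = sqrt((ux/x)^2 + (uy/y)^2)
Relative uncertainties: ux/x = 4.67/42.5 = 0.109882
uy/y = 0.12/24.8 = 0.004839
z = 42.5 * 24.8 = 1054.0
uz = 1054.0 * sqrt(0.109882^2 + 0.004839^2) = 115.928

115.928


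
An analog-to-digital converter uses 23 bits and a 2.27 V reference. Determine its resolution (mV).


The resolution (LSB) of an ADC is Vref / 2^n.
LSB = 2.27 / 2^23
LSB = 2.27 / 8388608
LSB = 2.7e-07 V = 0.00027061 mV

0.00027061 mV


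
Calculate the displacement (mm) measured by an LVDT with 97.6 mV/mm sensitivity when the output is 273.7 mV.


Displacement = Vout / sensitivity.
d = 273.7 / 97.6
d = 2.804 mm

2.804 mm


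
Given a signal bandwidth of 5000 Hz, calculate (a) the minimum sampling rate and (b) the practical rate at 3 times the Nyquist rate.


By Nyquist theorem, fs_min = 2 * fmax.
fs_min = 2 * 5000 = 10000 Hz
Practical rate = 3 * fs_min = 3 * 10000 = 30000 Hz

fs_min = 10000 Hz, fs_practical = 30000 Hz


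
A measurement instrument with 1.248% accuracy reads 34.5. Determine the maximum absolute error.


Absolute error = (accuracy% / 100) * reading.
Error = (1.248 / 100) * 34.5
Error = 0.01248 * 34.5
Error = 0.4306

0.4306


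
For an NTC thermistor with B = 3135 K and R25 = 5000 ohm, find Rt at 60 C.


NTC thermistor equation: Rt = R25 * exp(B * (1/T - 1/T25)).
T in Kelvin: 333.15 K, T25 = 298.15 K
1/T - 1/T25 = 1/333.15 - 1/298.15 = -0.00035237
B * (1/T - 1/T25) = 3135 * -0.00035237 = -1.1047
Rt = 5000 * exp(-1.1047) = 1656.6 ohm

1656.6 ohm


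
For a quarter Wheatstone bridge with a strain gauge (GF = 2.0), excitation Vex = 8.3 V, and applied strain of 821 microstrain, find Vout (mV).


Quarter bridge output: Vout = (GF * epsilon * Vex) / 4.
Vout = (2.0 * 821e-6 * 8.3) / 4
Vout = 0.0136286 / 4 V
Vout = 0.00340715 V = 3.4072 mV

3.4072 mV


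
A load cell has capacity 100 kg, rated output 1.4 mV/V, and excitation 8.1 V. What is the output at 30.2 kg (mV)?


Vout = rated_output * Vex * (load / capacity).
Vout = 1.4 * 8.1 * (30.2 / 100)
Vout = 1.4 * 8.1 * 0.302
Vout = 3.425 mV

3.425 mV
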